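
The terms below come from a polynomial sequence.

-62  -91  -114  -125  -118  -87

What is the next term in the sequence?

D1: -29 , -23 , -11 , 7 , 31
D2: 6 , 12 , 18 , 24
D3: 6 , 6 , 6
Constant third difference = 6, so extend:
24 + 6 = 30;  31 + 30 = 61;  -87 + 61 = -26

-26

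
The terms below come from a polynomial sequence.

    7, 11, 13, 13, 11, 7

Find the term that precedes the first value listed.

D1: 4, 2, 0, -2, -4
D2: -2, -2, -2, -2
The second differences are constant at -2.
Work back: 4 + 2 = 6;  7 − 6 = 1

1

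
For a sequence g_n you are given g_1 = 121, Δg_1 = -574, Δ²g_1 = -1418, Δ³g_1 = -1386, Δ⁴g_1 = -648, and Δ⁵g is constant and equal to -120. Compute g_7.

Build the table forward from the leading diagonal:
Fifth differences: -120, -120, -120, -120, -120, -120, -120
Fourth differences: -648, -768, -888, -1008, -1128, -1248, -1368
Third differences: -1386, -2034, -2802, -3690, -4698, -5826, -7074
Second differences: -1418, -2804, -4838, -7640, -11330, -16028, -21854
First differences: -574, -1992, -4796, -9634, -17274, -28604, -44632
g: 121, -453, -2445, -7241, -16875, -34149, -62753

-62753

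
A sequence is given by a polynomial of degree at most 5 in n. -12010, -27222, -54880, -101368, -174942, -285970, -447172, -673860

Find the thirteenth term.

-3537190

Δ: -15212, -27658, -46488, -73574, -111028, -161202, -226688
Δ²: -12446, -18830, -27086, -37454, -50174, -65486
Δ³: -6384, -8256, -10368, -12720, -15312
Δ⁴: -1872, -2112, -2352, -2592
Δ⁵: -240, -240, -240
The fifth differences are constant (-240).
-2592 − 240 = -2832;  -15312 − 2832 = -18144;  -65486 − 18144 = -83630;  -226688 − 83630 = -310318;  -673860 − 310318 = -984178
-2832 − 240 = -3072;  -18144 − 3072 = -21216;  -83630 − 21216 = -104846;  -310318 − 104846 = -415164;  -984178 − 415164 = -1399342
-3072 − 240 = -3312;  -21216 − 3312 = -24528;  -104846 − 24528 = -129374;  -415164 − 129374 = -544538;  -1399342 − 544538 = -1943880
-3312 − 240 = -3552;  -24528 − 3552 = -28080;  -129374 − 28080 = -157454;  -544538 − 157454 = -701992;  -1943880 − 701992 = -2645872
-3552 − 240 = -3792;  -28080 − 3792 = -31872;  -157454 − 31872 = -189326;  -701992 − 189326 = -891318;  -2645872 − 891318 = -3537190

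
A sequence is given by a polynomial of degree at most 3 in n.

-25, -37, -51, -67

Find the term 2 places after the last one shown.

-105

-12, -14, -16
-2, -2
Constant second difference = -2, so extend:
-16 − 2 = -18;  -67 − 18 = -85
-18 − 2 = -20;  -85 − 20 = -105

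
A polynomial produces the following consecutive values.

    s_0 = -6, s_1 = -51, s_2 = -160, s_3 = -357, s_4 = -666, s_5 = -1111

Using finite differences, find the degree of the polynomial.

D1: -45, -109, -197, -309, -445
D2: -64, -88, -112, -136
D3: -24, -24, -24
The third differences are constant, so the polynomial has degree 3.

3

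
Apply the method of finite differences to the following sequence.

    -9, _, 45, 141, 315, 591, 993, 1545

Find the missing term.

Using the last 6 terms:
96, 174, 276, 402, 552
78, 102, 126, 150
24, 24, 24
Constant third difference = 24.
Extend backward: 78 − 24 = 54;  96 − 54 = 42;  45 − 42 = 3

3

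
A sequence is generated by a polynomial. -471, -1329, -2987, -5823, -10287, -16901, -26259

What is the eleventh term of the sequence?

-105531

D1: -858, -1658, -2836, -4464, -6614, -9358
D2: -800, -1178, -1628, -2150, -2744
D3: -378, -450, -522, -594
D4: -72, -72, -72
The fourth differences are constant (-72).
-594 − 72 = -666;  -2744 − 666 = -3410;  -9358 − 3410 = -12768;  -26259 − 12768 = -39027
-666 − 72 = -738;  -3410 − 738 = -4148;  -12768 − 4148 = -16916;  -39027 − 16916 = -55943
-738 − 72 = -810;  -4148 − 810 = -4958;  -16916 − 4958 = -21874;  -55943 − 21874 = -77817
-810 − 72 = -882;  -4958 − 882 = -5840;  -21874 − 5840 = -27714;  -77817 − 27714 = -105531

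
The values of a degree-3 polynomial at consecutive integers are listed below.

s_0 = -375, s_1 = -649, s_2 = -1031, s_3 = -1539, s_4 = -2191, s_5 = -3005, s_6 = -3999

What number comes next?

-5191

D1: -274, -382, -508, -652, -814, -994
D2: -108, -126, -144, -162, -180
D3: -18, -18, -18, -18
The third differences are constant (-18).
-180 − 18 = -198;  -994 − 198 = -1192;  -3999 − 1192 = -5191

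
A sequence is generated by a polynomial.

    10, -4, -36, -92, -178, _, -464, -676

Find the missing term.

-300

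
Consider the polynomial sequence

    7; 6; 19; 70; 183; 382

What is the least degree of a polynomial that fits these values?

First differences: -1, 13, 51, 113, 199
Second differences: 14, 38, 62, 86
Third differences: 24, 24, 24
The third differences are constant, so the polynomial has degree 3.

3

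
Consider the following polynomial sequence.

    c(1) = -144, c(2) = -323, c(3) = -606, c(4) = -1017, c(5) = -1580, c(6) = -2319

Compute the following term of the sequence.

-3258

First differences: -179 , -283 , -411 , -563 , -739
Second differences: -104 , -128 , -152 , -176
Third differences: -24 , -24 , -24
The third differences are constant (-24).
-176 − 24 = -200;  -739 − 200 = -939;  -2319 − 939 = -3258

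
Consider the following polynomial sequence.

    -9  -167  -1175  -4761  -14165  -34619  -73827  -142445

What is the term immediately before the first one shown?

-5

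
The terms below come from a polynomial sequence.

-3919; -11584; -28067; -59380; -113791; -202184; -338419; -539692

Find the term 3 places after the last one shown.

-1763299

D1: -7665, -16483, -31313, -54411, -88393, -136235, -201273
D2: -8818, -14830, -23098, -33982, -47842, -65038
D3: -6012, -8268, -10884, -13860, -17196
D4: -2256, -2616, -2976, -3336
D5: -360, -360, -360
Fifth differences constant at -360.
-3336 − 360 = -3696;  -17196 − 3696 = -20892;  -65038 − 20892 = -85930;  -201273 − 85930 = -287203;  -539692 − 287203 = -826895
-3696 − 360 = -4056;  -20892 − 4056 = -24948;  -85930 − 24948 = -110878;  -287203 − 110878 = -398081;  -826895 − 398081 = -1224976
-4056 − 360 = -4416;  -24948 − 4416 = -29364;  -110878 − 29364 = -140242;  -398081 − 140242 = -538323;  -1224976 − 538323 = -1763299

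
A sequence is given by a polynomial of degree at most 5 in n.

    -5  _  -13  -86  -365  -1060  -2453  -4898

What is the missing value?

-8

Using the last 6 terms:
D1: -73, -279, -695, -1393, -2445
D2: -206, -416, -698, -1052
D3: -210, -282, -354
D4: -72, -72
Constant fourth difference = -72.
Extend backward: -210 + 72 = -138;  -206 + 138 = -68;  -73 + 68 = -5;  -13 + 5 = -8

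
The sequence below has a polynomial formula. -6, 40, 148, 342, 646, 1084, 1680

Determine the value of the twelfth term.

7870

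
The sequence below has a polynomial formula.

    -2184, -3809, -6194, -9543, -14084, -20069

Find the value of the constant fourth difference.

-24

First differences: -1625, -2385, -3349, -4541, -5985
Second differences: -760, -964, -1192, -1444
Third differences: -204, -228, -252
Fourth differences: -24, -24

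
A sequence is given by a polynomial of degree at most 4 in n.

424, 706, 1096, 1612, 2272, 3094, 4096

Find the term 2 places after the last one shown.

6712

Δ: 282, 390, 516, 660, 822, 1002
Δ²: 108, 126, 144, 162, 180
Δ³: 18, 18, 18, 18
Constant third difference = 18, so extend:
180 + 18 = 198;  1002 + 198 = 1200;  4096 + 1200 = 5296
198 + 18 = 216;  1200 + 216 = 1416;  5296 + 1416 = 6712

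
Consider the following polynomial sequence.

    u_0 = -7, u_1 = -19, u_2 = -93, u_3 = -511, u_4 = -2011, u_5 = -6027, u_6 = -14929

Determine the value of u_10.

-192997

Δ: -12, -74, -418, -1500, -4016, -8902
Δ²: -62, -344, -1082, -2516, -4886
Δ³: -282, -738, -1434, -2370
Δ⁴: -456, -696, -936
Δ⁵: -240, -240
Fifth differences constant at -240.
-936 − 240 = -1176;  -2370 − 1176 = -3546;  -4886 − 3546 = -8432;  -8902 − 8432 = -17334;  -14929 − 17334 = -32263
-1176 − 240 = -1416;  -3546 − 1416 = -4962;  -8432 − 4962 = -13394;  -17334 − 13394 = -30728;  -32263 − 30728 = -62991
-1416 − 240 = -1656;  -4962 − 1656 = -6618;  -13394 − 6618 = -20012;  -30728 − 20012 = -50740;  -62991 − 50740 = -113731
-1656 − 240 = -1896;  -6618 − 1896 = -8514;  -20012 − 8514 = -28526;  -50740 − 28526 = -79266;  -113731 − 79266 = -192997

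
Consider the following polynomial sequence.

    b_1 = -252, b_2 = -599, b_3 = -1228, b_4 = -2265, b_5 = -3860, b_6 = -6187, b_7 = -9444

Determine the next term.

Δ: -347  -629  -1037  -1595  -2327  -3257
Δ²: -282  -408  -558  -732  -930
Δ³: -126  -150  -174  -198
Δ⁴: -24  -24  -24
Fourth differences constant at -24.
-198 − 24 = -222;  -930 − 222 = -1152;  -3257 − 1152 = -4409;  -9444 − 4409 = -13853

-13853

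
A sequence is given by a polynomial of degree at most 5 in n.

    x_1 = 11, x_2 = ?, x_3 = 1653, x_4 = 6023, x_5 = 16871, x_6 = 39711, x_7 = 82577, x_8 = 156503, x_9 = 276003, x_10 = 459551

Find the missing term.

Using the last 8 terms:
First differences: 4370, 10848, 22840, 42866, 73926, 119500, 183548
Second differences: 6478, 11992, 20026, 31060, 45574, 64048
Third differences: 5514, 8034, 11034, 14514, 18474
Fourth differences: 2520, 3000, 3480, 3960
Fifth differences: 480, 480, 480
Constant fifth difference = 480.
Extend backward: 2520 − 480 = 2040;  5514 − 2040 = 3474;  6478 − 3474 = 3004;  4370 − 3004 = 1366;  1653 − 1366 = 287

287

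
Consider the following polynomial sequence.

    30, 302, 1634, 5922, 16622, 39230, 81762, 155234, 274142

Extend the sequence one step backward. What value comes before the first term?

Δ: 272  1332  4288  10700  22608  42532  73472  118908
Δ²: 1060  2956  6412  11908  19924  30940  45436
Δ³: 1896  3456  5496  8016  11016  14496
Δ⁴: 1560  2040  2520  3000  3480
Δ⁵: 480  480  480  480
The fifth differences are constant at 480.
Work back: 1560 − 480 = 1080;  1896 − 1080 = 816;  1060 − 816 = 244;  272 − 244 = 28;  30 − 28 = 2

2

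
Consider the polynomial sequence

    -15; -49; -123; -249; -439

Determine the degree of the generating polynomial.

3

First differences: -34, -74, -126, -190
Second differences: -40, -52, -64
Third differences: -12, -12
The third differences are constant, so the polynomial has degree 3.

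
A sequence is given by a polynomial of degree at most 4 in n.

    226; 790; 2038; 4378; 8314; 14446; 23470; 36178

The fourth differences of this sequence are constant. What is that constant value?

Δ: 564, 1248, 2340, 3936, 6132, 9024, 12708
Δ²: 684, 1092, 1596, 2196, 2892, 3684
Δ³: 408, 504, 600, 696, 792
Δ⁴: 96, 96, 96, 96

96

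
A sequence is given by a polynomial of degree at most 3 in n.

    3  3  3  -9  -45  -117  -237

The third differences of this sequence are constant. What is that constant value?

Δ: 0, 0, -12, -36, -72, -120
Δ²: 0, -12, -24, -36, -48
Δ³: -12, -12, -12, -12

-12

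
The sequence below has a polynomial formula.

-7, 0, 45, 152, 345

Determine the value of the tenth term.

3440

7, 45, 107, 193
38, 62, 86
24, 24
Third differences constant at 24.
86 + 24 = 110;  193 + 110 = 303;  345 + 303 = 648
110 + 24 = 134;  303 + 134 = 437;  648 + 437 = 1085
134 + 24 = 158;  437 + 158 = 595;  1085 + 595 = 1680
158 + 24 = 182;  595 + 182 = 777;  1680 + 777 = 2457
182 + 24 = 206;  777 + 206 = 983;  2457 + 983 = 3440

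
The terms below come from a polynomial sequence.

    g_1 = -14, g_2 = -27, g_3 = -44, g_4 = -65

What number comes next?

D1: -13 , -17 , -21
D2: -4 , -4
Constant second difference = -4, so extend:
-21 − 4 = -25;  -65 − 25 = -90

-90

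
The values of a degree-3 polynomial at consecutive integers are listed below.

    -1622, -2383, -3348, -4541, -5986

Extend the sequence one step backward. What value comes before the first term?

Δ: -761  -965  -1193  -1445
Δ²: -204  -228  -252
Δ³: -24  -24
The third differences are constant at -24.
Work back: -204 + 24 = -180;  -761 + 180 = -581;  -1622 + 581 = -1041

-1041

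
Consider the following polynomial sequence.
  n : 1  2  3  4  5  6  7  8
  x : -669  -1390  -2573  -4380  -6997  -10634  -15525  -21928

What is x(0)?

-272

-721, -1183, -1807, -2617, -3637, -4891, -6403
-462, -624, -810, -1020, -1254, -1512
-162, -186, -210, -234, -258
-24, -24, -24, -24
The fourth differences are constant at -24.
Work back: -162 + 24 = -138;  -462 + 138 = -324;  -721 + 324 = -397;  -669 + 397 = -272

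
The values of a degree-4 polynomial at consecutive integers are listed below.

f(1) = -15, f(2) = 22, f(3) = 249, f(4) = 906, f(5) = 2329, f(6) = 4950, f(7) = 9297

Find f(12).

37, 227, 657, 1423, 2621, 4347
190, 430, 766, 1198, 1726
240, 336, 432, 528
96, 96, 96
Fourth differences constant at 96.
528 + 96 = 624;  1726 + 624 = 2350;  4347 + 2350 = 6697;  9297 + 6697 = 15994
624 + 96 = 720;  2350 + 720 = 3070;  6697 + 3070 = 9767;  15994 + 9767 = 25761
720 + 96 = 816;  3070 + 816 = 3886;  9767 + 3886 = 13653;  25761 + 13653 = 39414
816 + 96 = 912;  3886 + 912 = 4798;  13653 + 4798 = 18451;  39414 + 18451 = 57865
912 + 96 = 1008;  4798 + 1008 = 5806;  18451 + 5806 = 24257;  57865 + 24257 = 82122

82122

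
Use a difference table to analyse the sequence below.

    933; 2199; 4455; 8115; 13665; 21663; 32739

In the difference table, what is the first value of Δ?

Δ: 1266, 2256, 3660, 5550, 7998, 11076
Δ²: 990, 1404, 1890, 2448, 3078
Δ³: 414, 486, 558, 630
Δ⁴: 72, 72, 72

1266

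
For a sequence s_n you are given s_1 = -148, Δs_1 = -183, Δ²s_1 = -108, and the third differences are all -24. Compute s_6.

Build the table forward from the leading diagonal:
Δ³: -24, -24, -24, -24, -24, -24
Δ²: -108, -132, -156, -180, -204, -228
Δ: -183, -291, -423, -579, -759, -963
s: -148, -331, -622, -1045, -1624, -2383

-2383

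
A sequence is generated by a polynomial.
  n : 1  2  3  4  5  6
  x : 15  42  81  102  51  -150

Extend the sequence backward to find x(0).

6

27  39  21  -51  -201
12  -18  -72  -150
-30  -54  -78
-24  -24
The fourth differences are constant at -24.
Work back: -30 + 24 = -6;  12 + 6 = 18;  27 − 18 = 9;  15 − 9 = 6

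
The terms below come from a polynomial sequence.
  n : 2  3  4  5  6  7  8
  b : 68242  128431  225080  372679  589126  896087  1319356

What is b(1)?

Δ: 60189, 96649, 147599, 216447, 306961, 423269
Δ²: 36460, 50950, 68848, 90514, 116308
Δ³: 14490, 17898, 21666, 25794
Δ⁴: 3408, 3768, 4128
Δ⁵: 360, 360
The fifth differences are constant at 360.
Work back: 3408 − 360 = 3048;  14490 − 3048 = 11442;  36460 − 11442 = 25018;  60189 − 25018 = 35171;  68242 − 35171 = 33071

33071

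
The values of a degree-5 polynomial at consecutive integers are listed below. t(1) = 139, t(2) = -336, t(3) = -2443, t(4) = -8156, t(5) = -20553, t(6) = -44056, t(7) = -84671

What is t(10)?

-398048

-475, -2107, -5713, -12397, -23503, -40615
-1632, -3606, -6684, -11106, -17112
-1974, -3078, -4422, -6006
-1104, -1344, -1584
-240, -240
Constant fifth difference = -240, so extend:
-1584 − 240 = -1824;  -6006 − 1824 = -7830;  -17112 − 7830 = -24942;  -40615 − 24942 = -65557;  -84671 − 65557 = -150228
-1824 − 240 = -2064;  -7830 − 2064 = -9894;  -24942 − 9894 = -34836;  -65557 − 34836 = -100393;  -150228 − 100393 = -250621
-2064 − 240 = -2304;  -9894 − 2304 = -12198;  -34836 − 12198 = -47034;  -100393 − 47034 = -147427;  -250621 − 147427 = -398048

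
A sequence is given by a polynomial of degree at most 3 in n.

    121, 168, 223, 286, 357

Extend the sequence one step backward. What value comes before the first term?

Δ: 47  55  63  71
Δ²: 8  8  8
The second differences are constant at 8.
Work back: 47 − 8 = 39;  121 − 39 = 82

82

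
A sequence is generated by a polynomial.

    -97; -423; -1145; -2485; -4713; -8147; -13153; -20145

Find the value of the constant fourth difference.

-48

Δ: -326, -722, -1340, -2228, -3434, -5006, -6992
Δ²: -396, -618, -888, -1206, -1572, -1986
Δ³: -222, -270, -318, -366, -414
Δ⁴: -48, -48, -48, -48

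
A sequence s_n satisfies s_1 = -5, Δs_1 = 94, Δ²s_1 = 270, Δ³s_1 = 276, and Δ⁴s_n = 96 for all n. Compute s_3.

453

Build the table forward from the leading diagonal:
Fourth differences: 96  96  96
Third differences: 276  372  468
Second differences: 270  546  918
First differences: 94  364  910
s: -5  89  453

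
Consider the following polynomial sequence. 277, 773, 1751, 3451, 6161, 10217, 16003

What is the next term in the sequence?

First differences: 496  978  1700  2710  4056  5786
Second differences: 482  722  1010  1346  1730
Third differences: 240  288  336  384
Fourth differences: 48  48  48
Constant fourth difference = 48, so extend:
384 + 48 = 432;  1730 + 432 = 2162;  5786 + 2162 = 7948;  16003 + 7948 = 23951

23951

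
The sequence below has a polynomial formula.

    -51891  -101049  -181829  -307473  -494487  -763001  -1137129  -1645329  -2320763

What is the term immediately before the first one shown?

-24017

First differences: -49158  -80780  -125644  -187014  -268514  -374128  -508200  -675434
Second differences: -31622  -44864  -61370  -81500  -105614  -134072  -167234
Third differences: -13242  -16506  -20130  -24114  -28458  -33162
Fourth differences: -3264  -3624  -3984  -4344  -4704
Fifth differences: -360  -360  -360  -360
The fifth differences are constant at -360.
Work back: -3264 + 360 = -2904;  -13242 + 2904 = -10338;  -31622 + 10338 = -21284;  -49158 + 21284 = -27874;  -51891 + 27874 = -24017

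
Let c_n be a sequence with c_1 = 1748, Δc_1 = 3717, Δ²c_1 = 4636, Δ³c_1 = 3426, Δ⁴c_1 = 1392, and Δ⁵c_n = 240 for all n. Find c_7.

184430

Build the table forward from the leading diagonal:
Δ⁵: 240, 240, 240, 240, 240, 240, 240
Δ⁴: 1392, 1632, 1872, 2112, 2352, 2592, 2832
Δ³: 3426, 4818, 6450, 8322, 10434, 12786, 15378
Δ²: 4636, 8062, 12880, 19330, 27652, 38086, 50872
Δ: 3717, 8353, 16415, 29295, 48625, 76277, 114363
c: 1748, 5465, 13818, 30233, 59528, 108153, 184430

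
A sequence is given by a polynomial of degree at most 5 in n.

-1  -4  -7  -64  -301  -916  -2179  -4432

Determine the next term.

-8089

First differences: -3 , -3 , -57 , -237 , -615 , -1263 , -2253
Second differences: 0 , -54 , -180 , -378 , -648 , -990
Third differences: -54 , -126 , -198 , -270 , -342
Fourth differences: -72 , -72 , -72 , -72
Constant fourth difference = -72, so extend:
-342 − 72 = -414;  -990 − 414 = -1404;  -2253 − 1404 = -3657;  -4432 − 3657 = -8089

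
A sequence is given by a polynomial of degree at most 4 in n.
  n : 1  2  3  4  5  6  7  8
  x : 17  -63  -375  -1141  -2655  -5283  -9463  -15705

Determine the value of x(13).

-100735

D1: -80, -312, -766, -1514, -2628, -4180, -6242
D2: -232, -454, -748, -1114, -1552, -2062
D3: -222, -294, -366, -438, -510
D4: -72, -72, -72, -72
Constant fourth difference = -72, so extend:
-510 − 72 = -582;  -2062 − 582 = -2644;  -6242 − 2644 = -8886;  -15705 − 8886 = -24591
-582 − 72 = -654;  -2644 − 654 = -3298;  -8886 − 3298 = -12184;  -24591 − 12184 = -36775
-654 − 72 = -726;  -3298 − 726 = -4024;  -12184 − 4024 = -16208;  -36775 − 16208 = -52983
-726 − 72 = -798;  -4024 − 798 = -4822;  -16208 − 4822 = -21030;  -52983 − 21030 = -74013
-798 − 72 = -870;  -4822 − 870 = -5692;  -21030 − 5692 = -26722;  -74013 − 26722 = -100735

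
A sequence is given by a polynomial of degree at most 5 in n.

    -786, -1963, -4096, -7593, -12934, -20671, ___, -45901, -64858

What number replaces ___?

-31428

Using the first 6 terms:
D1: -1177  -2133  -3497  -5341  -7737
D2: -956  -1364  -1844  -2396
D3: -408  -480  -552
D4: -72  -72
Constant fourth difference = -72.
Extend forward: -552 − 72 = -624;  -2396 − 624 = -3020;  -7737 − 3020 = -10757;  -20671 − 10757 = -31428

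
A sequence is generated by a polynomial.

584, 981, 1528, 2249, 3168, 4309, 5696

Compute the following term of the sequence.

First differences: 397 , 547 , 721 , 919 , 1141 , 1387
Second differences: 150 , 174 , 198 , 222 , 246
Third differences: 24 , 24 , 24 , 24
Constant third difference = 24, so extend:
246 + 24 = 270;  1387 + 270 = 1657;  5696 + 1657 = 7353

7353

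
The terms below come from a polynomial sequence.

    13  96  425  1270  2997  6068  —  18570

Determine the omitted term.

Using the first 6 terms:
D1: 83, 329, 845, 1727, 3071
D2: 246, 516, 882, 1344
D3: 270, 366, 462
D4: 96, 96
Constant fourth difference = 96.
Extend forward: 462 + 96 = 558;  1344 + 558 = 1902;  3071 + 1902 = 4973;  6068 + 4973 = 11041

11041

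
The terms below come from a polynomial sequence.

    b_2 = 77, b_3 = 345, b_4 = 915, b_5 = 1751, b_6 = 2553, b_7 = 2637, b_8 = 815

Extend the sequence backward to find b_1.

3

D1: 268  570  836  802  84  -1822
D2: 302  266  -34  -718  -1906
D3: -36  -300  -684  -1188
D4: -264  -384  -504
D5: -120  -120
The fifth differences are constant at -120.
Work back: -264 + 120 = -144;  -36 + 144 = 108;  302 − 108 = 194;  268 − 194 = 74;  77 − 74 = 3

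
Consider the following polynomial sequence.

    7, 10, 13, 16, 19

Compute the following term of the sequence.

22

Δ: 3 , 3 , 3 , 3
Constant first difference = 3, so extend:
19 + 3 = 22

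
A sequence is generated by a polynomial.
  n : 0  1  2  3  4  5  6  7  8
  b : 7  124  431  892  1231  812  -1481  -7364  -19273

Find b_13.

-319988

Δ: 117  307  461  339  -419  -2293  -5883  -11909
Δ²: 190  154  -122  -758  -1874  -3590  -6026
Δ³: -36  -276  -636  -1116  -1716  -2436
Δ⁴: -240  -360  -480  -600  -720
Δ⁵: -120  -120  -120  -120
Fifth differences constant at -120.
-720 − 120 = -840;  -2436 − 840 = -3276;  -6026 − 3276 = -9302;  -11909 − 9302 = -21211;  -19273 − 21211 = -40484
-840 − 120 = -960;  -3276 − 960 = -4236;  -9302 − 4236 = -13538;  -21211 − 13538 = -34749;  -40484 − 34749 = -75233
-960 − 120 = -1080;  -4236 − 1080 = -5316;  -13538 − 5316 = -18854;  -34749 − 18854 = -53603;  -75233 − 53603 = -128836
-1080 − 120 = -1200;  -5316 − 1200 = -6516;  -18854 − 6516 = -25370;  -53603 − 25370 = -78973;  -128836 − 78973 = -207809
-1200 − 120 = -1320;  -6516 − 1320 = -7836;  -25370 − 7836 = -33206;  -78973 − 33206 = -112179;  -207809 − 112179 = -319988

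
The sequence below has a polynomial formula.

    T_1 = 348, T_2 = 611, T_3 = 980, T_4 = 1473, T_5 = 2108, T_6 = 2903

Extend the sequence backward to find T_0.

173

Δ: 263, 369, 493, 635, 795
Δ²: 106, 124, 142, 160
Δ³: 18, 18, 18
The third differences are constant at 18.
Work back: 106 − 18 = 88;  263 − 88 = 175;  348 − 175 = 173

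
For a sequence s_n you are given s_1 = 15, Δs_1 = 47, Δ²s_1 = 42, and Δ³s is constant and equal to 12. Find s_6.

Build the table forward from the leading diagonal:
Third differences: 12  12  12  12  12  12
Second differences: 42  54  66  78  90  102
First differences: 47  89  143  209  287  377
s: 15  62  151  294  503  790

790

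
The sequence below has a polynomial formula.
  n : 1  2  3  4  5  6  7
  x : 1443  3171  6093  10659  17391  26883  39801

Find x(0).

531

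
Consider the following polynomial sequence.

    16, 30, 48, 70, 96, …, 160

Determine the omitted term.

126

Using the first 5 terms:
First differences: 14, 18, 22, 26
Second differences: 4, 4, 4
Constant second difference = 4.
Extend forward: 26 + 4 = 30;  96 + 30 = 126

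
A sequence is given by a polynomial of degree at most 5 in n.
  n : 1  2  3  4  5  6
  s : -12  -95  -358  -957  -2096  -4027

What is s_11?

-37742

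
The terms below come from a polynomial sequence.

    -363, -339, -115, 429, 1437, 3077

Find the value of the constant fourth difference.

Δ: 24, 224, 544, 1008, 1640
Δ²: 200, 320, 464, 632
Δ³: 120, 144, 168
Δ⁴: 24, 24

24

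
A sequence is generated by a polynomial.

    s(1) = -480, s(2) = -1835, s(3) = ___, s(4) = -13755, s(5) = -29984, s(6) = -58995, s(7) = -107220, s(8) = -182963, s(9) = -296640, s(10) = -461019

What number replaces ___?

-5508

Using the last 7 terms:
First differences: -16229  -29011  -48225  -75743  -113677  -164379
Second differences: -12782  -19214  -27518  -37934  -50702
Third differences: -6432  -8304  -10416  -12768
Fourth differences: -1872  -2112  -2352
Fifth differences: -240  -240
Constant fifth difference = -240.
Extend backward: -1872 + 240 = -1632;  -6432 + 1632 = -4800;  -12782 + 4800 = -7982;  -16229 + 7982 = -8247;  -13755 + 8247 = -5508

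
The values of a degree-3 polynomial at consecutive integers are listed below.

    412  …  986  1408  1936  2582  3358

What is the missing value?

Using the last 5 terms:
D1: 422  528  646  776
D2: 106  118  130
D3: 12  12
Constant third difference = 12.
Extend backward: 106 − 12 = 94;  422 − 94 = 328;  986 − 328 = 658

658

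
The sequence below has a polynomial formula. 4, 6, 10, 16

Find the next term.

24

2 , 4 , 6
2 , 2
Second differences constant at 2.
6 + 2 = 8;  16 + 8 = 24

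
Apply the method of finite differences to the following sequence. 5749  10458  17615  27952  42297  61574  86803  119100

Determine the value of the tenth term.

D1: 4709 , 7157 , 10337 , 14345 , 19277 , 25229 , 32297
D2: 2448 , 3180 , 4008 , 4932 , 5952 , 7068
D3: 732 , 828 , 924 , 1020 , 1116
D4: 96 , 96 , 96 , 96
The fourth differences are constant (96).
1116 + 96 = 1212;  7068 + 1212 = 8280;  32297 + 8280 = 40577;  119100 + 40577 = 159677
1212 + 96 = 1308;  8280 + 1308 = 9588;  40577 + 9588 = 50165;  159677 + 50165 = 209842

209842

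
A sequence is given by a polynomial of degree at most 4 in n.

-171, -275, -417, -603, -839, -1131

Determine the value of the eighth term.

-1907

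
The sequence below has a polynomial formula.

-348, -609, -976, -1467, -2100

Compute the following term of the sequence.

-2893

First differences: -261 , -367 , -491 , -633
Second differences: -106 , -124 , -142
Third differences: -18 , -18
Third differences constant at -18.
-142 − 18 = -160;  -633 − 160 = -793;  -2100 − 793 = -2893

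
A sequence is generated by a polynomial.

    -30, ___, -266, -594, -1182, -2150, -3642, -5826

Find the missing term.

Using the last 6 terms:
Δ: -328  -588  -968  -1492  -2184
Δ²: -260  -380  -524  -692
Δ³: -120  -144  -168
Δ⁴: -24  -24
Constant fourth difference = -24.
Extend backward: -120 + 24 = -96;  -260 + 96 = -164;  -328 + 164 = -164;  -266 + 164 = -102

-102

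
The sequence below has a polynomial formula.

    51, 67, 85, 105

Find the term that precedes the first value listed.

37

Δ: 16  18  20
Δ²: 2  2
The second differences are constant at 2.
Work back: 16 − 2 = 14;  51 − 14 = 37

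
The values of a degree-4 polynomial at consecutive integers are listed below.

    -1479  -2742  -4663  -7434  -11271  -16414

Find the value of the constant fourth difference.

-24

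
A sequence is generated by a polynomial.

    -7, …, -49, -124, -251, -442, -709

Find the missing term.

Using the last 5 terms:
First differences: -75  -127  -191  -267
Second differences: -52  -64  -76
Third differences: -12  -12
Constant third difference = -12.
Extend backward: -52 + 12 = -40;  -75 + 40 = -35;  -49 + 35 = -14

-14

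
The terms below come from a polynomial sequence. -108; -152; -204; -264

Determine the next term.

-332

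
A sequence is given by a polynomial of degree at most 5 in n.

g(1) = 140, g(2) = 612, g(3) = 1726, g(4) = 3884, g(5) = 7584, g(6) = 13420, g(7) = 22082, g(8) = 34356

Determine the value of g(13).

D1: 472, 1114, 2158, 3700, 5836, 8662, 12274
D2: 642, 1044, 1542, 2136, 2826, 3612
D3: 402, 498, 594, 690, 786
D4: 96, 96, 96, 96
Constant fourth difference = 96, so extend:
786 + 96 = 882;  3612 + 882 = 4494;  12274 + 4494 = 16768;  34356 + 16768 = 51124
882 + 96 = 978;  4494 + 978 = 5472;  16768 + 5472 = 22240;  51124 + 22240 = 73364
978 + 96 = 1074;  5472 + 1074 = 6546;  22240 + 6546 = 28786;  73364 + 28786 = 102150
1074 + 96 = 1170;  6546 + 1170 = 7716;  28786 + 7716 = 36502;  102150 + 36502 = 138652
1170 + 96 = 1266;  7716 + 1266 = 8982;  36502 + 8982 = 45484;  138652 + 45484 = 184136

184136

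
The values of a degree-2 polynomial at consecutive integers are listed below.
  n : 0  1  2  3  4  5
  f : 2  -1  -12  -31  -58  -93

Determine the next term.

-136

-3  -11  -19  -27  -35
-8  -8  -8  -8
The second differences are constant (-8).
-35 − 8 = -43;  -93 − 43 = -136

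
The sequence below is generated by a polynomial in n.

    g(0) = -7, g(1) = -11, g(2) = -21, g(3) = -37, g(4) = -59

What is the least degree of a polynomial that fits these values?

-4, -10, -16, -22
-6, -6, -6
The second differences are constant, so the polynomial has degree 2.

2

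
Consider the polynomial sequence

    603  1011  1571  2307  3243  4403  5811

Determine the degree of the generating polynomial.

408, 560, 736, 936, 1160, 1408
152, 176, 200, 224, 248
24, 24, 24, 24
The third differences are constant, so the polynomial has degree 3.

3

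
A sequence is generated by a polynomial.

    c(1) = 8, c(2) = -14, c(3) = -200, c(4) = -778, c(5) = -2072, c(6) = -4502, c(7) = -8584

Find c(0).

-2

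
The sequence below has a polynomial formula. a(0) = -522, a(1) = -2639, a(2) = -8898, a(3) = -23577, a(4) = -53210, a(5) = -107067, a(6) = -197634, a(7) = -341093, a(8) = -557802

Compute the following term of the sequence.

-872775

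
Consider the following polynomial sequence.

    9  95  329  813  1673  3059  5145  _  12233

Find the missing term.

8129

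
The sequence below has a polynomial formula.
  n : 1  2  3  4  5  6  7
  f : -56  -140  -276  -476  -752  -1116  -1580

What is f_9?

-2856

-84, -136, -200, -276, -364, -464
-52, -64, -76, -88, -100
-12, -12, -12, -12
Constant third difference = -12, so extend:
-100 − 12 = -112;  -464 − 112 = -576;  -1580 − 576 = -2156
-112 − 12 = -124;  -576 − 124 = -700;  -2156 − 700 = -2856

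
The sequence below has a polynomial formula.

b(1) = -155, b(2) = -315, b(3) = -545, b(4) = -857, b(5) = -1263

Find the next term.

-1775

Δ: -160, -230, -312, -406
Δ²: -70, -82, -94
Δ³: -12, -12
Third differences constant at -12.
-94 − 12 = -106;  -406 − 106 = -512;  -1263 − 512 = -1775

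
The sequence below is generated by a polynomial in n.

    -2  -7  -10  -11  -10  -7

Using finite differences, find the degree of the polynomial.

2

First differences: -5, -3, -1, 1, 3
Second differences: 2, 2, 2, 2
The second differences are constant, so the polynomial has degree 2.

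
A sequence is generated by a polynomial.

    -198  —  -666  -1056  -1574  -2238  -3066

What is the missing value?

-386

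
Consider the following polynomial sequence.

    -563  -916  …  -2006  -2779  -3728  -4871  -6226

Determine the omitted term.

Using the last 5 terms:
-773, -949, -1143, -1355
-176, -194, -212
-18, -18
Constant third difference = -18.
Extend backward: -176 + 18 = -158;  -773 + 158 = -615;  -2006 + 615 = -1391

-1391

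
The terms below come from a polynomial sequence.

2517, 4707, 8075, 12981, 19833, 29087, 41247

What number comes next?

56865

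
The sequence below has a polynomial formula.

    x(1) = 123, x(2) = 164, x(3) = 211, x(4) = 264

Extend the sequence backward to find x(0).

88

D1: 41  47  53
D2: 6  6
The second differences are constant at 6.
Work back: 41 − 6 = 35;  123 − 35 = 88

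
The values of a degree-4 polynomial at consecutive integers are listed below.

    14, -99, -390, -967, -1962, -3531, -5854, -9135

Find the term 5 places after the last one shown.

-48730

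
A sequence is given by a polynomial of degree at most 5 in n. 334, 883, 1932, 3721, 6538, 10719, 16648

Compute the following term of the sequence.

24757

D1: 549, 1049, 1789, 2817, 4181, 5929
D2: 500, 740, 1028, 1364, 1748
D3: 240, 288, 336, 384
D4: 48, 48, 48
Fourth differences constant at 48.
384 + 48 = 432;  1748 + 432 = 2180;  5929 + 2180 = 8109;  16648 + 8109 = 24757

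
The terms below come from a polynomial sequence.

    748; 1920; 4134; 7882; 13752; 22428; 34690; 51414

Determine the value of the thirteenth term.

239344

Δ: 1172, 2214, 3748, 5870, 8676, 12262, 16724
Δ²: 1042, 1534, 2122, 2806, 3586, 4462
Δ³: 492, 588, 684, 780, 876
Δ⁴: 96, 96, 96, 96
Constant fourth difference = 96, so extend:
876 + 96 = 972;  4462 + 972 = 5434;  16724 + 5434 = 22158;  51414 + 22158 = 73572
972 + 96 = 1068;  5434 + 1068 = 6502;  22158 + 6502 = 28660;  73572 + 28660 = 102232
1068 + 96 = 1164;  6502 + 1164 = 7666;  28660 + 7666 = 36326;  102232 + 36326 = 138558
1164 + 96 = 1260;  7666 + 1260 = 8926;  36326 + 8926 = 45252;  138558 + 45252 = 183810
1260 + 96 = 1356;  8926 + 1356 = 10282;  45252 + 10282 = 55534;  183810 + 55534 = 239344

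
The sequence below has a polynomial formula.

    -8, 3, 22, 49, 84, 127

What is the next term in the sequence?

11, 19, 27, 35, 43
8, 8, 8, 8
Second differences constant at 8.
43 + 8 = 51;  127 + 51 = 178

178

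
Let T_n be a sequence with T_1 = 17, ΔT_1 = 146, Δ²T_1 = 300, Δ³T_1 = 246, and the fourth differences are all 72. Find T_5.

3457

Build the table forward from the leading diagonal:
D4: 72  72  72  72  72
D3: 246  318  390  462  534
D2: 300  546  864  1254  1716
D1: 146  446  992  1856  3110
T: 17  163  609  1601  3457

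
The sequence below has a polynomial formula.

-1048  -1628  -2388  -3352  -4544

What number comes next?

D1: -580, -760, -964, -1192
D2: -180, -204, -228
D3: -24, -24
Third differences constant at -24.
-228 − 24 = -252;  -1192 − 252 = -1444;  -4544 − 1444 = -5988

-5988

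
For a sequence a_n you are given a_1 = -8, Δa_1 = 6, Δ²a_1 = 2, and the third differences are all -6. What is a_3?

6

Build the table forward from the leading diagonal:
Third differences: -6  -6  -6
Second differences: 2  -4  -10
First differences: 6  8  4
a: -8  -2  6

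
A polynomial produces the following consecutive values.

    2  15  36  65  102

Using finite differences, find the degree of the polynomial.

First differences: 13, 21, 29, 37
Second differences: 8, 8, 8
The second differences are constant, so the polynomial has degree 2.

2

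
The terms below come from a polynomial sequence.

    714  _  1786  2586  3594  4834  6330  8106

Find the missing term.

Using the last 6 terms:
Δ: 800, 1008, 1240, 1496, 1776
Δ²: 208, 232, 256, 280
Δ³: 24, 24, 24
Constant third difference = 24.
Extend backward: 208 − 24 = 184;  800 − 184 = 616;  1786 − 616 = 1170

1170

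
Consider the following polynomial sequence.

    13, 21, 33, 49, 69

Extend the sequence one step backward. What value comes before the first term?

9

Δ: 8, 12, 16, 20
Δ²: 4, 4, 4
The second differences are constant at 4.
Work back: 8 − 4 = 4;  13 − 4 = 9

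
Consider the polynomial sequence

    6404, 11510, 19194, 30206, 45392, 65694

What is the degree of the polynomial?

4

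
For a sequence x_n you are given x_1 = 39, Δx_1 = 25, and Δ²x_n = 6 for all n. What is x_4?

Build the table forward from the leading diagonal:
Δ²: 6, 6, 6, 6
Δ: 25, 31, 37, 43
x: 39, 64, 95, 132

132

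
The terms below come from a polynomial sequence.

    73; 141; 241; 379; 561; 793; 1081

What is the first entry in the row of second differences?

D1: 68, 100, 138, 182, 232, 288
D2: 32, 38, 44, 50, 56
D3: 6, 6, 6, 6

32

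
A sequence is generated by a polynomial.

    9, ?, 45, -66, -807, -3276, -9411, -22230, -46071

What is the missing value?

24

Using the last 7 terms:
Δ: -111  -741  -2469  -6135  -12819  -23841
Δ²: -630  -1728  -3666  -6684  -11022
Δ³: -1098  -1938  -3018  -4338
Δ⁴: -840  -1080  -1320
Δ⁵: -240  -240
Constant fifth difference = -240.
Extend backward: -840 + 240 = -600;  -1098 + 600 = -498;  -630 + 498 = -132;  -111 + 132 = 21;  45 − 21 = 24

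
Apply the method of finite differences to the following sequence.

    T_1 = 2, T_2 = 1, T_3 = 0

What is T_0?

3

First differences: -1, -1
The first differences are constant at -1.
Work back: 2 + 1 = 3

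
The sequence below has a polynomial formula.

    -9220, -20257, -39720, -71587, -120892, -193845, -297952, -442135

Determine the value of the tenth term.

First differences: -11037 , -19463 , -31867 , -49305 , -72953 , -104107 , -144183
Second differences: -8426 , -12404 , -17438 , -23648 , -31154 , -40076
Third differences: -3978 , -5034 , -6210 , -7506 , -8922
Fourth differences: -1056 , -1176 , -1296 , -1416
Fifth differences: -120 , -120 , -120
Fifth differences constant at -120.
-1416 − 120 = -1536;  -8922 − 1536 = -10458;  -40076 − 10458 = -50534;  -144183 − 50534 = -194717;  -442135 − 194717 = -636852
-1536 − 120 = -1656;  -10458 − 1656 = -12114;  -50534 − 12114 = -62648;  -194717 − 62648 = -257365;  -636852 − 257365 = -894217

-894217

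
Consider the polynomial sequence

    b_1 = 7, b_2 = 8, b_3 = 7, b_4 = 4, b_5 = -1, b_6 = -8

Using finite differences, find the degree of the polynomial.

First differences: 1, -1, -3, -5, -7
Second differences: -2, -2, -2, -2
The second differences are constant, so the polynomial has degree 2.

2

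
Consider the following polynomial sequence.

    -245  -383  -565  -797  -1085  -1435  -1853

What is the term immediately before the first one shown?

-145

Δ: -138, -182, -232, -288, -350, -418
Δ²: -44, -50, -56, -62, -68
Δ³: -6, -6, -6, -6
The third differences are constant at -6.
Work back: -44 + 6 = -38;  -138 + 38 = -100;  -245 + 100 = -145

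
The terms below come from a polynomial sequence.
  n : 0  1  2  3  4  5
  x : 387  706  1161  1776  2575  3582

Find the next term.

4821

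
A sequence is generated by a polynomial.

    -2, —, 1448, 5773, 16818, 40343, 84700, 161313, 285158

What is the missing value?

195

Using the last 7 terms:
D1: 4325  11045  23525  44357  76613  123845
D2: 6720  12480  20832  32256  47232
D3: 5760  8352  11424  14976
D4: 2592  3072  3552
D5: 480  480
Constant fifth difference = 480.
Extend backward: 2592 − 480 = 2112;  5760 − 2112 = 3648;  6720 − 3648 = 3072;  4325 − 3072 = 1253;  1448 − 1253 = 195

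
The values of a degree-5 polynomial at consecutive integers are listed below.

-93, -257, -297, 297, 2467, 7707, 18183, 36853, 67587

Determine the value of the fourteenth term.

616627

Δ: -164  -40  594  2170  5240  10476  18670  30734
Δ²: 124  634  1576  3070  5236  8194  12064
Δ³: 510  942  1494  2166  2958  3870
Δ⁴: 432  552  672  792  912
Δ⁵: 120  120  120  120
The fifth differences are constant (120).
912 + 120 = 1032;  3870 + 1032 = 4902;  12064 + 4902 = 16966;  30734 + 16966 = 47700;  67587 + 47700 = 115287
1032 + 120 = 1152;  4902 + 1152 = 6054;  16966 + 6054 = 23020;  47700 + 23020 = 70720;  115287 + 70720 = 186007
1152 + 120 = 1272;  6054 + 1272 = 7326;  23020 + 7326 = 30346;  70720 + 30346 = 101066;  186007 + 101066 = 287073
1272 + 120 = 1392;  7326 + 1392 = 8718;  30346 + 8718 = 39064;  101066 + 39064 = 140130;  287073 + 140130 = 427203
1392 + 120 = 1512;  8718 + 1512 = 10230;  39064 + 10230 = 49294;  140130 + 49294 = 189424;  427203 + 189424 = 616627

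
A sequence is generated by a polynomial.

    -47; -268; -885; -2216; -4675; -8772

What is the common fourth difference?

-96

D1: -221, -617, -1331, -2459, -4097
D2: -396, -714, -1128, -1638
D3: -318, -414, -510
D4: -96, -96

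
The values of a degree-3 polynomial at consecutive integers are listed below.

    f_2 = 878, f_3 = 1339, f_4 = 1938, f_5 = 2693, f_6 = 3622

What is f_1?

537

461  599  755  929
138  156  174
18  18
The third differences are constant at 18.
Work back: 138 − 18 = 120;  461 − 120 = 341;  878 − 341 = 537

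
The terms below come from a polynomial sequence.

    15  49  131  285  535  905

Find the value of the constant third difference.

24

Δ: 34, 82, 154, 250, 370
Δ²: 48, 72, 96, 120
Δ³: 24, 24, 24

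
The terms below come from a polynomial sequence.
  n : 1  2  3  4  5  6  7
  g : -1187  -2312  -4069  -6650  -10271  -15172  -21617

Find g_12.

-87922

-1125 , -1757 , -2581 , -3621 , -4901 , -6445
-632 , -824 , -1040 , -1280 , -1544
-192 , -216 , -240 , -264
-24 , -24 , -24
The fourth differences are constant (-24).
-264 − 24 = -288;  -1544 − 288 = -1832;  -6445 − 1832 = -8277;  -21617 − 8277 = -29894
-288 − 24 = -312;  -1832 − 312 = -2144;  -8277 − 2144 = -10421;  -29894 − 10421 = -40315
-312 − 24 = -336;  -2144 − 336 = -2480;  -10421 − 2480 = -12901;  -40315 − 12901 = -53216
-336 − 24 = -360;  -2480 − 360 = -2840;  -12901 − 2840 = -15741;  -53216 − 15741 = -68957
-360 − 24 = -384;  -2840 − 384 = -3224;  -15741 − 3224 = -18965;  -68957 − 18965 = -87922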